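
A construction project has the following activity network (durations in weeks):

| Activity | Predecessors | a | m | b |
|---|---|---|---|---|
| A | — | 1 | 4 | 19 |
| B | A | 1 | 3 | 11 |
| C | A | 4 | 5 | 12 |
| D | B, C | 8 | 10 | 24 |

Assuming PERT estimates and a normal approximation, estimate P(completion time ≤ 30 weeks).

0.922

te_A = (1 + 4·4 + 19)/6 = 36/6 = 6; σ²_A = ((19−1)/6)² = 9.000
te_B = (1 + 4·3 + 11)/6 = 24/6 = 4; σ²_B = ((11−1)/6)² = 2.778
te_C = (4 + 4·5 + 12)/6 = 36/6 = 6; σ²_C = ((12−4)/6)² = 1.778
te_D = (8 + 4·10 + 24)/6 = 72/6 = 12; σ²_D = ((24−8)/6)² = 7.111

Forward pass:
ES_A = 0; EF_A = 6
ES_B = 6; EF_B = 6+4 = 10
ES_C = 6; EF_C = 6+6 = 12
ES_D = max(EF_B=10, EF_C=12) = 12; EF_D = 12+12 = 24
Expected project duration μ = 24 weeks. Critical path: A → C → D.

Variance along critical path = 9.000 + 1.778 + 7.111 = 17.889; σ = √17.889 = 4.230 weeks.
Z = (30 − 24) / 4.230 = 1.419
P(T ≤ 30) = Φ(1.419) ≈ 0.922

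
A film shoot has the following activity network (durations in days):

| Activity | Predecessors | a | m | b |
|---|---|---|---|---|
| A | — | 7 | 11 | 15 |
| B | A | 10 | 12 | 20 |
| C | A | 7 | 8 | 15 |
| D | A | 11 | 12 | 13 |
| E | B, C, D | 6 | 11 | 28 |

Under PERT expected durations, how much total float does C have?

te_A = (7 + 4·11 + 15)/6 = 66/6 = 11
te_B = (10 + 4·12 + 20)/6 = 78/6 = 13
te_C = (7 + 4·8 + 15)/6 = 54/6 = 9
te_D = (11 + 4·12 + 13)/6 = 72/6 = 12
te_E = (6 + 4·11 + 28)/6 = 78/6 = 13

Forward pass:
ES_A = 0; EF_A = 11
ES_B = 11; EF_B = 11+13 = 24
ES_C = 11; EF_C = 11+9 = 20
ES_D = 11; EF_D = 11+12 = 23
ES_E = max(EF_B=24, EF_C=20, EF_D=23) = 24; EF_E = 24+13 = 37
Expected project duration μ = 37 days. Critical path: A → B → E.

Backward pass:
LF_E = 37; LS_E = 37−13 = 24
LF_D = LS_E = 24; LS_D = 24−12 = 12
LF_C = LS_E = 24; LS_C = 24−9 = 15
LF_B = LS_E = 24; LS_B = 24−13 = 11
LF_A = min(LS_B=11, LS_C=15, LS_D=12) = 11; LS_A = 11−11 = 0
Slack_C = LS_C − ES_C = 15 − 11 = 4

4 days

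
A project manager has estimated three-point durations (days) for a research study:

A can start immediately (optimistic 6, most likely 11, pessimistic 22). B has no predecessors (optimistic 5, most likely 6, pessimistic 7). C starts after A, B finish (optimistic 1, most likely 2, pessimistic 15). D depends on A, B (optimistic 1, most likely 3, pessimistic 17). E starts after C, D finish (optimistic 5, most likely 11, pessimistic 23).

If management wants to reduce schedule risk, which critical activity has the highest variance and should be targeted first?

te_A = (6 + 4·11 + 22)/6 = 72/6 = 12; σ²_A = ((22−6)/6)² = 7.111
te_B = (5 + 4·6 + 7)/6 = 36/6 = 6; σ²_B = ((7−5)/6)² = 0.111
te_C = (1 + 4·2 + 15)/6 = 24/6 = 4; σ²_C = ((15−1)/6)² = 5.444
te_D = (1 + 4·3 + 17)/6 = 30/6 = 5; σ²_D = ((17−1)/6)² = 7.111
te_E = (5 + 4·11 + 23)/6 = 72/6 = 12; σ²_E = ((23−5)/6)² = 9.000

Forward pass:
ES_A = 0; EF_A = 12
ES_B = 0; EF_B = 6
ES_C = max(EF_A=12, EF_B=6) = 12; EF_C = 12+4 = 16
ES_D = max(EF_A=12, EF_B=6) = 12; EF_D = 12+5 = 17
ES_E = max(EF_C=16, EF_D=17) = 17; EF_E = 17+12 = 29
Expected project duration μ = 29 days. Critical path: A → D → E.

Variances on critical path: σ²_A=7.111, σ²_D=7.111, σ²_E=9.000.
Largest is σ²_E = 9.000.

E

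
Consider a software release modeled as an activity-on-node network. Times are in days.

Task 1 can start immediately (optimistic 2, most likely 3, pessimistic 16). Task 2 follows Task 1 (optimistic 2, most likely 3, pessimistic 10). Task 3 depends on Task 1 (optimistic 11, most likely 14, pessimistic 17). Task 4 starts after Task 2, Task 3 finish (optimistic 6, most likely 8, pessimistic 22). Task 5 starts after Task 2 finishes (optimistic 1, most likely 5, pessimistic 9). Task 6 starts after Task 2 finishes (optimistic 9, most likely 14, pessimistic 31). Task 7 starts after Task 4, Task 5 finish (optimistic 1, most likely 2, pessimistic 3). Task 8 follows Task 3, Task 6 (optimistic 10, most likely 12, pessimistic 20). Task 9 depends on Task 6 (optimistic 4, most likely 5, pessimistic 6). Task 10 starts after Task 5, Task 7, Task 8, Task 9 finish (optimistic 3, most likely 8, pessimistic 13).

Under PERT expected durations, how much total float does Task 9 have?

8 days

te_Task 1 = (2 + 4·3 + 16)/6 = 30/6 = 5
te_Task 2 = (2 + 4·3 + 10)/6 = 24/6 = 4
te_Task 3 = (11 + 4·14 + 17)/6 = 84/6 = 14
te_Task 4 = (6 + 4·8 + 22)/6 = 60/6 = 10
te_Task 5 = (1 + 4·5 + 9)/6 = 30/6 = 5
te_Task 6 = (9 + 4·14 + 31)/6 = 96/6 = 16
te_Task 7 = (1 + 4·2 + 3)/6 = 12/6 = 2
te_Task 8 = (10 + 4·12 + 20)/6 = 78/6 = 13
te_Task 9 = (4 + 4·5 + 6)/6 = 30/6 = 5
te_Task 10 = (3 + 4·8 + 13)/6 = 48/6 = 8

Forward pass:
ES_Task 1 = 0; EF_Task 1 = 5
ES_Task 2 = 5; EF_Task 2 = 5+4 = 9
ES_Task 3 = 5; EF_Task 3 = 5+14 = 19
ES_Task 4 = max(EF_Task 2=9, EF_Task 3=19) = 19; EF_Task 4 = 19+10 = 29
ES_Task 5 = 9; EF_Task 5 = 9+5 = 14
ES_Task 6 = 9; EF_Task 6 = 9+16 = 25
ES_Task 7 = max(EF_Task 4=29, EF_Task 5=14) = 29; EF_Task 7 = 29+2 = 31
ES_Task 8 = max(EF_Task 3=19, EF_Task 6=25) = 25; EF_Task 8 = 25+13 = 38
ES_Task 9 = 25; EF_Task 9 = 25+5 = 30
ES_Task 10 = max(EF_Task 5=14, EF_Task 7=31, EF_Task 8=38, EF_Task 9=30) = 38; EF_Task 10 = 38+8 = 46
Expected project duration μ = 46 days. Critical path: Task 1 → Task 2 → Task 6 → Task 8 → Task 10.

Backward pass:
LF_Task 10 = 46; LS_Task 10 = 46−8 = 38
LF_Task 9 = LS_Task 10 = 38; LS_Task 9 = 38−5 = 33
LF_Task 8 = LS_Task 10 = 38; LS_Task 8 = 38−13 = 25
LF_Task 7 = LS_Task 10 = 38; LS_Task 7 = 38−2 = 36
LF_Task 6 = min(LS_Task 8=25, LS_Task 9=33) = 25; LS_Task 6 = 25−16 = 9
LF_Task 5 = min(LS_Task 7=36, LS_Task 10=38) = 36; LS_Task 5 = 36−5 = 31
LF_Task 4 = LS_Task 7 = 36; LS_Task 4 = 36−10 = 26
LF_Task 3 = min(LS_Task 4=26, LS_Task 8=25) = 25; LS_Task 3 = 25−14 = 11
LF_Task 2 = min(LS_Task 4=26, LS_Task 5=31, LS_Task 6=9) = 9; LS_Task 2 = 9−4 = 5
LF_Task 1 = min(LS_Task 2=5, LS_Task 3=11) = 5; LS_Task 1 = 5−5 = 0
Slack_Task 9 = LS_Task 9 − ES_Task 9 = 33 − 25 = 8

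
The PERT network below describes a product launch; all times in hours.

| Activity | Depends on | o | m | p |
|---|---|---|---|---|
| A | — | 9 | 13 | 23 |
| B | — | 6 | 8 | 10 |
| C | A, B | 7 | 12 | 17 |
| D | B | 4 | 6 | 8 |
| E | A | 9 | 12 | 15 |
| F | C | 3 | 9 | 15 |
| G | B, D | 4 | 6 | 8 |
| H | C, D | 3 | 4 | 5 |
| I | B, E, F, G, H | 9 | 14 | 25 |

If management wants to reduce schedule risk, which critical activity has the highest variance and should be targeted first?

I

te_A = (9 + 4·13 + 23)/6 = 84/6 = 14; σ²_A = ((23−9)/6)² = 5.444
te_B = (6 + 4·8 + 10)/6 = 48/6 = 8; σ²_B = ((10−6)/6)² = 0.444
te_C = (7 + 4·12 + 17)/6 = 72/6 = 12; σ²_C = ((17−7)/6)² = 2.778
te_D = (4 + 4·6 + 8)/6 = 36/6 = 6; σ²_D = ((8−4)/6)² = 0.444
te_E = (9 + 4·12 + 15)/6 = 72/6 = 12; σ²_E = ((15−9)/6)² = 1.000
te_F = (3 + 4·9 + 15)/6 = 54/6 = 9; σ²_F = ((15−3)/6)² = 4.000
te_G = (4 + 4·6 + 8)/6 = 36/6 = 6; σ²_G = ((8−4)/6)² = 0.444
te_H = (3 + 4·4 + 5)/6 = 24/6 = 4; σ²_H = ((5−3)/6)² = 0.111
te_I = (9 + 4·14 + 25)/6 = 90/6 = 15; σ²_I = ((25−9)/6)² = 7.111

Forward pass:
ES_A = 0; EF_A = 14
ES_B = 0; EF_B = 8
ES_C = max(EF_A=14, EF_B=8) = 14; EF_C = 14+12 = 26
ES_D = 8; EF_D = 8+6 = 14
ES_E = 14; EF_E = 14+12 = 26
ES_F = 26; EF_F = 26+9 = 35
ES_G = max(EF_B=8, EF_D=14) = 14; EF_G = 14+6 = 20
ES_H = max(EF_C=26, EF_D=14) = 26; EF_H = 26+4 = 30
ES_I = max(EF_B=8, EF_E=26, EF_F=35, EF_G=20, EF_H=30) = 35; EF_I = 35+15 = 50
Expected project duration μ = 50 hours. Critical path: A → C → F → I.

Variances on critical path: σ²_A=5.444, σ²_C=2.778, σ²_F=4.000, σ²_I=7.111.
Largest is σ²_I = 7.111.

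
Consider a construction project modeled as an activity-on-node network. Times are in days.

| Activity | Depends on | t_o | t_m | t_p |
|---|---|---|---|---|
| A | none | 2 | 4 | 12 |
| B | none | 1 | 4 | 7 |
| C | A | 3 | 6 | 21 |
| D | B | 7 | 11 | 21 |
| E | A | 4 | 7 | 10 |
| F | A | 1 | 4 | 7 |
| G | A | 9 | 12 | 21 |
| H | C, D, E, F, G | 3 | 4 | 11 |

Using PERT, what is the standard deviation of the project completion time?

2.92 days

te_A = (2 + 4·4 + 12)/6 = 30/6 = 5; σ²_A = ((12−2)/6)² = 2.778
te_B = (1 + 4·4 + 7)/6 = 24/6 = 4; σ²_B = ((7−1)/6)² = 1.000
te_C = (3 + 4·6 + 21)/6 = 48/6 = 8; σ²_C = ((21−3)/6)² = 9.000
te_D = (7 + 4·11 + 21)/6 = 72/6 = 12; σ²_D = ((21−7)/6)² = 5.444
te_E = (4 + 4·7 + 10)/6 = 42/6 = 7; σ²_E = ((10−4)/6)² = 1.000
te_F = (1 + 4·4 + 7)/6 = 24/6 = 4; σ²_F = ((7−1)/6)² = 1.000
te_G = (9 + 4·12 + 21)/6 = 78/6 = 13; σ²_G = ((21−9)/6)² = 4.000
te_H = (3 + 4·4 + 11)/6 = 30/6 = 5; σ²_H = ((11−3)/6)² = 1.778

Forward pass:
ES_A = 0; EF_A = 5
ES_B = 0; EF_B = 4
ES_C = 5; EF_C = 5+8 = 13
ES_D = 4; EF_D = 4+12 = 16
ES_E = 5; EF_E = 5+7 = 12
ES_F = 5; EF_F = 5+4 = 9
ES_G = 5; EF_G = 5+13 = 18
ES_H = max(EF_C=13, EF_D=16, EF_E=12, EF_F=9, EF_G=18) = 18; EF_H = 18+5 = 23
Expected project duration μ = 23 days. Critical path: A → G → H.

Variance along critical path = 2.778 + 4.000 + 1.778 = 8.556
σ = √8.556 = 2.925 days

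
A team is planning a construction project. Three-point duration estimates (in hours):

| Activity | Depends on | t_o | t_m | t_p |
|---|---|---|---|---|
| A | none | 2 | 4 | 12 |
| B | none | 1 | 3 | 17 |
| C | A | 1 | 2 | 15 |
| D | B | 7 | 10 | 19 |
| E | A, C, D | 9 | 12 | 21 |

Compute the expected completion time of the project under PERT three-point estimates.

te_A = (2 + 4·4 + 12)/6 = 30/6 = 5
te_B = (1 + 4·3 + 17)/6 = 30/6 = 5
te_C = (1 + 4·2 + 15)/6 = 24/6 = 4
te_D = (7 + 4·10 + 19)/6 = 66/6 = 11
te_E = (9 + 4·12 + 21)/6 = 78/6 = 13

Forward pass:
ES_A = 0; EF_A = 5
ES_B = 0; EF_B = 5
ES_C = 5; EF_C = 5+4 = 9
ES_D = 5; EF_D = 5+11 = 16
ES_E = max(EF_A=5, EF_C=9, EF_D=16) = 16; EF_E = 16+13 = 29
Expected project duration μ = 29 hours. Critical path: B → D → E.

29 hours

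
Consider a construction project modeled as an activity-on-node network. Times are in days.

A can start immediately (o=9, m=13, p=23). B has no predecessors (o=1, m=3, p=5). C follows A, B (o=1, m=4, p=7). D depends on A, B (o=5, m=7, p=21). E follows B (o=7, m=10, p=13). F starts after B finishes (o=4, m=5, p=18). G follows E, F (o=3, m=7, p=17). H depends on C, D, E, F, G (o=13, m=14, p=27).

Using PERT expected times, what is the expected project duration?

39 days

te_A = (9 + 4·13 + 23)/6 = 84/6 = 14
te_B = (1 + 4·3 + 5)/6 = 18/6 = 3
te_C = (1 + 4·4 + 7)/6 = 24/6 = 4
te_D = (5 + 4·7 + 21)/6 = 54/6 = 9
te_E = (7 + 4·10 + 13)/6 = 60/6 = 10
te_F = (4 + 4·5 + 18)/6 = 42/6 = 7
te_G = (3 + 4·7 + 17)/6 = 48/6 = 8
te_H = (13 + 4·14 + 27)/6 = 96/6 = 16

Forward pass:
ES_A = 0; EF_A = 14
ES_B = 0; EF_B = 3
ES_C = max(EF_A=14, EF_B=3) = 14; EF_C = 14+4 = 18
ES_D = max(EF_A=14, EF_B=3) = 14; EF_D = 14+9 = 23
ES_E = 3; EF_E = 3+10 = 13
ES_F = 3; EF_F = 3+7 = 10
ES_G = max(EF_E=13, EF_F=10) = 13; EF_G = 13+8 = 21
ES_H = max(EF_C=18, EF_D=23, EF_E=13, EF_F=10, EF_G=21) = 23; EF_H = 23+16 = 39
Expected project duration μ = 39 days. Critical path: A → D → H.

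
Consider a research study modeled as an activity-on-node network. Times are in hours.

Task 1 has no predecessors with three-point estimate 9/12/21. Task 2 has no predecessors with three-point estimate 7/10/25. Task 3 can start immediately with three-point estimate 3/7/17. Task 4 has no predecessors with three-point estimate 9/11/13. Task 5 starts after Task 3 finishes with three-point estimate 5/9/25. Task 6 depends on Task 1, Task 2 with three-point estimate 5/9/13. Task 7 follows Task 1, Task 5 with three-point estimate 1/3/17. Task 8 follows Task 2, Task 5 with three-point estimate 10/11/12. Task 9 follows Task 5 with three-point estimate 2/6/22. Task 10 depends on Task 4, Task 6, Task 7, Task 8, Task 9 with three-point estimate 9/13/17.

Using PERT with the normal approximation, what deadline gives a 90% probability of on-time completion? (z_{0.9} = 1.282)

48.5 hours

te_Task 1 = (9 + 4·12 + 21)/6 = 78/6 = 13; σ²_Task 1 = ((21−9)/6)² = 4.000
te_Task 2 = (7 + 4·10 + 25)/6 = 72/6 = 12; σ²_Task 2 = ((25−7)/6)² = 9.000
te_Task 3 = (3 + 4·7 + 17)/6 = 48/6 = 8; σ²_Task 3 = ((17−3)/6)² = 5.444
te_Task 4 = (9 + 4·11 + 13)/6 = 66/6 = 11; σ²_Task 4 = ((13−9)/6)² = 0.444
te_Task 5 = (5 + 4·9 + 25)/6 = 66/6 = 11; σ²_Task 5 = ((25−5)/6)² = 11.111
te_Task 6 = (5 + 4·9 + 13)/6 = 54/6 = 9; σ²_Task 6 = ((13−5)/6)² = 1.778
te_Task 7 = (1 + 4·3 + 17)/6 = 30/6 = 5; σ²_Task 7 = ((17−1)/6)² = 7.111
te_Task 8 = (10 + 4·11 + 12)/6 = 66/6 = 11; σ²_Task 8 = ((12−10)/6)² = 0.111
te_Task 9 = (2 + 4·6 + 22)/6 = 48/6 = 8; σ²_Task 9 = ((22−2)/6)² = 11.111
te_Task 10 = (9 + 4·13 + 17)/6 = 78/6 = 13; σ²_Task 10 = ((17−9)/6)² = 1.778

Forward pass:
ES_Task 1 = 0; EF_Task 1 = 13
ES_Task 2 = 0; EF_Task 2 = 12
ES_Task 3 = 0; EF_Task 3 = 8
ES_Task 4 = 0; EF_Task 4 = 11
ES_Task 5 = 8; EF_Task 5 = 8+11 = 19
ES_Task 6 = max(EF_Task 1=13, EF_Task 2=12) = 13; EF_Task 6 = 13+9 = 22
ES_Task 7 = max(EF_Task 1=13, EF_Task 5=19) = 19; EF_Task 7 = 19+5 = 24
ES_Task 8 = max(EF_Task 2=12, EF_Task 5=19) = 19; EF_Task 8 = 19+11 = 30
ES_Task 9 = 19; EF_Task 9 = 19+8 = 27
ES_Task 10 = max(EF_Task 4=11, EF_Task 6=22, EF_Task 7=24, EF_Task 8=30, EF_Task 9=27) = 30; EF_Task 10 = 30+13 = 43
Expected project duration μ = 43 hours. Critical path: Task 3 → Task 5 → Task 8 → Task 10.

Variance along critical path = 5.444 + 11.111 + 0.111 + 1.778 = 18.444; σ = 4.295 hours.
D = μ + z·σ = 43 + 1.282·4.295 = 48.5 hours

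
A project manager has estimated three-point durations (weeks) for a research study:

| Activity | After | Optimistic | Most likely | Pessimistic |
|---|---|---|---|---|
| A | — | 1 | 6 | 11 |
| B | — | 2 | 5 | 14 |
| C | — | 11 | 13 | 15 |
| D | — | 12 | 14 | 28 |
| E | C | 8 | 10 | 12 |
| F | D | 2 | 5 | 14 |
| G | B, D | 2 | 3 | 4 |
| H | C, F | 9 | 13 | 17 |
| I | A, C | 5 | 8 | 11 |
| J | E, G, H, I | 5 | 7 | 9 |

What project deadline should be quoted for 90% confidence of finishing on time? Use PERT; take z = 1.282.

46.7 weeks

te_A = (1 + 4·6 + 11)/6 = 36/6 = 6; σ²_A = ((11−1)/6)² = 2.778
te_B = (2 + 4·5 + 14)/6 = 36/6 = 6; σ²_B = ((14−2)/6)² = 4.000
te_C = (11 + 4·13 + 15)/6 = 78/6 = 13; σ²_C = ((15−11)/6)² = 0.444
te_D = (12 + 4·14 + 28)/6 = 96/6 = 16; σ²_D = ((28−12)/6)² = 7.111
te_E = (8 + 4·10 + 12)/6 = 60/6 = 10; σ²_E = ((12−8)/6)² = 0.444
te_F = (2 + 4·5 + 14)/6 = 36/6 = 6; σ²_F = ((14−2)/6)² = 4.000
te_G = (2 + 4·3 + 4)/6 = 18/6 = 3; σ²_G = ((4−2)/6)² = 0.111
te_H = (9 + 4·13 + 17)/6 = 78/6 = 13; σ²_H = ((17−9)/6)² = 1.778
te_I = (5 + 4·8 + 11)/6 = 48/6 = 8; σ²_I = ((11−5)/6)² = 1.000
te_J = (5 + 4·7 + 9)/6 = 42/6 = 7; σ²_J = ((9−5)/6)² = 0.444

Forward pass:
ES_A = 0; EF_A = 6
ES_B = 0; EF_B = 6
ES_C = 0; EF_C = 13
ES_D = 0; EF_D = 16
ES_E = 13; EF_E = 13+10 = 23
ES_F = 16; EF_F = 16+6 = 22
ES_G = max(EF_B=6, EF_D=16) = 16; EF_G = 16+3 = 19
ES_H = max(EF_C=13, EF_F=22) = 22; EF_H = 22+13 = 35
ES_I = max(EF_A=6, EF_C=13) = 13; EF_I = 13+8 = 21
ES_J = max(EF_E=23, EF_G=19, EF_H=35, EF_I=21) = 35; EF_J = 35+7 = 42
Expected project duration μ = 42 weeks. Critical path: D → F → H → J.

Variance along critical path = 7.111 + 4.000 + 1.778 + 0.444 = 13.333; σ = 3.651 weeks.
D = μ + z·σ = 42 + 1.282·3.651 = 46.7 weeks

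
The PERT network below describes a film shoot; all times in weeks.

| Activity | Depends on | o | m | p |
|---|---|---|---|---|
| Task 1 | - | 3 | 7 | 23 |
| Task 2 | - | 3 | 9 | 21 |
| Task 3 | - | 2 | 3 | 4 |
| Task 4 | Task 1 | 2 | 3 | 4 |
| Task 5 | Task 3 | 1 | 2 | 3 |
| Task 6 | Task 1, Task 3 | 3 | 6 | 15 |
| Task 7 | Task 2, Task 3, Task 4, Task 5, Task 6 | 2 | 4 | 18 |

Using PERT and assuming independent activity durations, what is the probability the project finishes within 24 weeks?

0.664

te_Task 1 = (3 + 4·7 + 23)/6 = 54/6 = 9; σ²_Task 1 = ((23−3)/6)² = 11.111
te_Task 2 = (3 + 4·9 + 21)/6 = 60/6 = 10; σ²_Task 2 = ((21−3)/6)² = 9.000
te_Task 3 = (2 + 4·3 + 4)/6 = 18/6 = 3; σ²_Task 3 = ((4−2)/6)² = 0.111
te_Task 4 = (2 + 4·3 + 4)/6 = 18/6 = 3; σ²_Task 4 = ((4−2)/6)² = 0.111
te_Task 5 = (1 + 4·2 + 3)/6 = 12/6 = 2; σ²_Task 5 = ((3−1)/6)² = 0.111
te_Task 6 = (3 + 4·6 + 15)/6 = 42/6 = 7; σ²_Task 6 = ((15−3)/6)² = 4.000
te_Task 7 = (2 + 4·4 + 18)/6 = 36/6 = 6; σ²_Task 7 = ((18−2)/6)² = 7.111

Forward pass:
ES_Task 1 = 0; EF_Task 1 = 9
ES_Task 2 = 0; EF_Task 2 = 10
ES_Task 3 = 0; EF_Task 3 = 3
ES_Task 4 = 9; EF_Task 4 = 9+3 = 12
ES_Task 5 = 3; EF_Task 5 = 3+2 = 5
ES_Task 6 = max(EF_Task 1=9, EF_Task 3=3) = 9; EF_Task 6 = 9+7 = 16
ES_Task 7 = max(EF_Task 2=10, EF_Task 3=3, EF_Task 4=12, EF_Task 5=5, EF_Task 6=16) = 16; EF_Task 7 = 16+6 = 22
Expected project duration μ = 22 weeks. Critical path: Task 1 → Task 6 → Task 7.

Variance along critical path = 11.111 + 4.000 + 7.111 = 22.222; σ = √22.222 = 4.714 weeks.
Z = (24 − 22) / 4.714 = 0.424
P(T ≤ 24) = Φ(0.424) ≈ 0.664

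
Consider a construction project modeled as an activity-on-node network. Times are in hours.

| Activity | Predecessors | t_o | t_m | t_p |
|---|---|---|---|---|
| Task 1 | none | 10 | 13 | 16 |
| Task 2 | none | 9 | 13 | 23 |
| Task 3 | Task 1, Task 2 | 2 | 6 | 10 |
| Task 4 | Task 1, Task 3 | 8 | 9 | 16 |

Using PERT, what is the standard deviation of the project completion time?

te_Task 1 = (10 + 4·13 + 16)/6 = 78/6 = 13; σ²_Task 1 = ((16−10)/6)² = 1.000
te_Task 2 = (9 + 4·13 + 23)/6 = 84/6 = 14; σ²_Task 2 = ((23−9)/6)² = 5.444
te_Task 3 = (2 + 4·6 + 10)/6 = 36/6 = 6; σ²_Task 3 = ((10−2)/6)² = 1.778
te_Task 4 = (8 + 4·9 + 16)/6 = 60/6 = 10; σ²_Task 4 = ((16−8)/6)² = 1.778

Forward pass:
ES_Task 1 = 0; EF_Task 1 = 13
ES_Task 2 = 0; EF_Task 2 = 14
ES_Task 3 = max(EF_Task 1=13, EF_Task 2=14) = 14; EF_Task 3 = 14+6 = 20
ES_Task 4 = max(EF_Task 1=13, EF_Task 3=20) = 20; EF_Task 4 = 20+10 = 30
Expected project duration μ = 30 hours. Critical path: Task 2 → Task 3 → Task 4.

Variance along critical path = 5.444 + 1.778 + 1.778 = 9.000
σ = √9.000 = 3.000 hours

3.00 hours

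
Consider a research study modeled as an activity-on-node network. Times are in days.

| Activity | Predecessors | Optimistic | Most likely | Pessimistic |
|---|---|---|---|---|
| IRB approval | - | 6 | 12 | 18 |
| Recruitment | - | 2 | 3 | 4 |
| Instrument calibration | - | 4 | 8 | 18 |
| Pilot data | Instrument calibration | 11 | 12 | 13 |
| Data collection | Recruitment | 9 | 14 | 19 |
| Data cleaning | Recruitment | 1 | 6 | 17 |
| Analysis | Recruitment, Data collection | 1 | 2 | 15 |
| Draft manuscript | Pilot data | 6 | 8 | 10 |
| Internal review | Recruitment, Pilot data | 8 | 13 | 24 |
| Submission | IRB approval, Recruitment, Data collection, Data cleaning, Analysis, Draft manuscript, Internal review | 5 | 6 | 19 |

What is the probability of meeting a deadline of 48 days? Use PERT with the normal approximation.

0.880

te_IRB approval = (6 + 4·12 + 18)/6 = 72/6 = 12; σ²_IRB approval = ((18−6)/6)² = 4.000
te_Recruitment = (2 + 4·3 + 4)/6 = 18/6 = 3; σ²_Recruitment = ((4−2)/6)² = 0.111
te_Instrument calibration = (4 + 4·8 + 18)/6 = 54/6 = 9; σ²_Instrument calibration = ((18−4)/6)² = 5.444
te_Pilot data = (11 + 4·12 + 13)/6 = 72/6 = 12; σ²_Pilot data = ((13−11)/6)² = 0.111
te_Data collection = (9 + 4·14 + 19)/6 = 84/6 = 14; σ²_Data collection = ((19−9)/6)² = 2.778
te_Data cleaning = (1 + 4·6 + 17)/6 = 42/6 = 7; σ²_Data cleaning = ((17−1)/6)² = 7.111
te_Analysis = (1 + 4·2 + 15)/6 = 24/6 = 4; σ²_Analysis = ((15−1)/6)² = 5.444
te_Draft manuscript = (6 + 4·8 + 10)/6 = 48/6 = 8; σ²_Draft manuscript = ((10−6)/6)² = 0.444
te_Internal review = (8 + 4·13 + 24)/6 = 84/6 = 14; σ²_Internal review = ((24−8)/6)² = 7.111
te_Submission = (5 + 4·6 + 19)/6 = 48/6 = 8; σ²_Submission = ((19−5)/6)² = 5.444

Forward pass:
ES_IRB approval = 0; EF_IRB approval = 12
ES_Recruitment = 0; EF_Recruitment = 3
ES_Instrument calibration = 0; EF_Instrument calibration = 9
ES_Pilot data = 9; EF_Pilot data = 9+12 = 21
ES_Data collection = 3; EF_Data collection = 3+14 = 17
ES_Data cleaning = 3; EF_Data cleaning = 3+7 = 10
ES_Analysis = max(EF_Recruitment=3, EF_Data collection=17) = 17; EF_Analysis = 17+4 = 21
ES_Draft manuscript = 21; EF_Draft manuscript = 21+8 = 29
ES_Internal review = max(EF_Recruitment=3, EF_Pilot data=21) = 21; EF_Internal review = 21+14 = 35
ES_Submission = max(EF_IRB approval=12, EF_Recruitment=3, EF_Data collection=17, EF_Data cleaning=10, EF_Analysis=21, EF_Draft manuscript=29, EF_Internal review=35) = 35; EF_Submission = 35+8 = 43
Expected project duration μ = 43 days. Critical path: Instrument calibration → Pilot data → Internal review → Submission.

Variance along critical path = 5.444 + 0.111 + 7.111 + 5.444 = 18.111; σ = √18.111 = 4.256 days.
Z = (48 − 43) / 4.256 = 1.175
P(T ≤ 48) = Φ(1.175) ≈ 0.880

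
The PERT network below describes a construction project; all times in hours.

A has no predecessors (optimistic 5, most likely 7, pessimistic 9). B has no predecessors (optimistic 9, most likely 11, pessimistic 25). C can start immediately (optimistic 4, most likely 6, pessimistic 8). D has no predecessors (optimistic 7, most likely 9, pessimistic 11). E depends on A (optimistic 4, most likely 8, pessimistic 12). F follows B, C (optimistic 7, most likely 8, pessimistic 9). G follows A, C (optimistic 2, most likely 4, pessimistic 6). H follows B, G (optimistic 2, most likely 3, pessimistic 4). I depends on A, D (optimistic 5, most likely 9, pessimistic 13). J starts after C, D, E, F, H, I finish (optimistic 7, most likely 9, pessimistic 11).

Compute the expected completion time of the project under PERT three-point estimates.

te_A = (5 + 4·7 + 9)/6 = 42/6 = 7
te_B = (9 + 4·11 + 25)/6 = 78/6 = 13
te_C = (4 + 4·6 + 8)/6 = 36/6 = 6
te_D = (7 + 4·9 + 11)/6 = 54/6 = 9
te_E = (4 + 4·8 + 12)/6 = 48/6 = 8
te_F = (7 + 4·8 + 9)/6 = 48/6 = 8
te_G = (2 + 4·4 + 6)/6 = 24/6 = 4
te_H = (2 + 4·3 + 4)/6 = 18/6 = 3
te_I = (5 + 4·9 + 13)/6 = 54/6 = 9
te_J = (7 + 4·9 + 11)/6 = 54/6 = 9

Forward pass:
ES_A = 0; EF_A = 7
ES_B = 0; EF_B = 13
ES_C = 0; EF_C = 6
ES_D = 0; EF_D = 9
ES_E = 7; EF_E = 7+8 = 15
ES_F = max(EF_B=13, EF_C=6) = 13; EF_F = 13+8 = 21
ES_G = max(EF_A=7, EF_C=6) = 7; EF_G = 7+4 = 11
ES_H = max(EF_B=13, EF_G=11) = 13; EF_H = 13+3 = 16
ES_I = max(EF_A=7, EF_D=9) = 9; EF_I = 9+9 = 18
ES_J = max(EF_C=6, EF_D=9, EF_E=15, EF_F=21, EF_H=16, EF_I=18) = 21; EF_J = 21+9 = 30
Expected project duration μ = 30 hours. Critical path: B → F → J.

30 hours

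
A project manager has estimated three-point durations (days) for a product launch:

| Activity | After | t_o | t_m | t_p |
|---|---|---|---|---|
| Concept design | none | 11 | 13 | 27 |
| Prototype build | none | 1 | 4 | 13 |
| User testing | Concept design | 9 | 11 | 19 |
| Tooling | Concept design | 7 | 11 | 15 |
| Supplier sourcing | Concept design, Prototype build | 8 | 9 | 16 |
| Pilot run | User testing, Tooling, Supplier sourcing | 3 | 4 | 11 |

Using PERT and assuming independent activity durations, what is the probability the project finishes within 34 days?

0.721

te_Concept design = (11 + 4·13 + 27)/6 = 90/6 = 15; σ²_Concept design = ((27−11)/6)² = 7.111
te_Prototype build = (1 + 4·4 + 13)/6 = 30/6 = 5; σ²_Prototype build = ((13−1)/6)² = 4.000
te_User testing = (9 + 4·11 + 19)/6 = 72/6 = 12; σ²_User testing = ((19−9)/6)² = 2.778
te_Tooling = (7 + 4·11 + 15)/6 = 66/6 = 11; σ²_Tooling = ((15−7)/6)² = 1.778
te_Supplier sourcing = (8 + 4·9 + 16)/6 = 60/6 = 10; σ²_Supplier sourcing = ((16−8)/6)² = 1.778
te_Pilot run = (3 + 4·4 + 11)/6 = 30/6 = 5; σ²_Pilot run = ((11−3)/6)² = 1.778

Forward pass:
ES_Concept design = 0; EF_Concept design = 15
ES_Prototype build = 0; EF_Prototype build = 5
ES_User testing = 15; EF_User testing = 15+12 = 27
ES_Tooling = 15; EF_Tooling = 15+11 = 26
ES_Supplier sourcing = max(EF_Concept design=15, EF_Prototype build=5) = 15; EF_Supplier sourcing = 15+10 = 25
ES_Pilot run = max(EF_User testing=27, EF_Tooling=26, EF_Supplier sourcing=25) = 27; EF_Pilot run = 27+5 = 32
Expected project duration μ = 32 days. Critical path: Concept design → User testing → Pilot run.

Variance along critical path = 7.111 + 2.778 + 1.778 = 11.667; σ = √11.667 = 3.416 days.
Z = (34 − 32) / 3.416 = 0.586
P(T ≤ 34) = Φ(0.586) ≈ 0.721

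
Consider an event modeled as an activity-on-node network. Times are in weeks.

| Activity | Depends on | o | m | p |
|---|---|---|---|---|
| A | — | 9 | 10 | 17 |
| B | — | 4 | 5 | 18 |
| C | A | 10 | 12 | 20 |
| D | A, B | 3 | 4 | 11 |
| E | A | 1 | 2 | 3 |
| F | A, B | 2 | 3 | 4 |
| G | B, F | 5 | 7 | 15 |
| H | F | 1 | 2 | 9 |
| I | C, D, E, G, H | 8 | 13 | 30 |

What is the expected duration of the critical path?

te_A = (9 + 4·10 + 17)/6 = 66/6 = 11
te_B = (4 + 4·5 + 18)/6 = 42/6 = 7
te_C = (10 + 4·12 + 20)/6 = 78/6 = 13
te_D = (3 + 4·4 + 11)/6 = 30/6 = 5
te_E = (1 + 4·2 + 3)/6 = 12/6 = 2
te_F = (2 + 4·3 + 4)/6 = 18/6 = 3
te_G = (5 + 4·7 + 15)/6 = 48/6 = 8
te_H = (1 + 4·2 + 9)/6 = 18/6 = 3
te_I = (8 + 4·13 + 30)/6 = 90/6 = 15

Forward pass:
ES_A = 0; EF_A = 11
ES_B = 0; EF_B = 7
ES_C = 11; EF_C = 11+13 = 24
ES_D = max(EF_A=11, EF_B=7) = 11; EF_D = 11+5 = 16
ES_E = 11; EF_E = 11+2 = 13
ES_F = max(EF_A=11, EF_B=7) = 11; EF_F = 11+3 = 14
ES_G = max(EF_B=7, EF_F=14) = 14; EF_G = 14+8 = 22
ES_H = 14; EF_H = 14+3 = 17
ES_I = max(EF_C=24, EF_D=16, EF_E=13, EF_G=22, EF_H=17) = 24; EF_I = 24+15 = 39
Expected project duration μ = 39 weeks. Critical path: A → C → I.

39 weeks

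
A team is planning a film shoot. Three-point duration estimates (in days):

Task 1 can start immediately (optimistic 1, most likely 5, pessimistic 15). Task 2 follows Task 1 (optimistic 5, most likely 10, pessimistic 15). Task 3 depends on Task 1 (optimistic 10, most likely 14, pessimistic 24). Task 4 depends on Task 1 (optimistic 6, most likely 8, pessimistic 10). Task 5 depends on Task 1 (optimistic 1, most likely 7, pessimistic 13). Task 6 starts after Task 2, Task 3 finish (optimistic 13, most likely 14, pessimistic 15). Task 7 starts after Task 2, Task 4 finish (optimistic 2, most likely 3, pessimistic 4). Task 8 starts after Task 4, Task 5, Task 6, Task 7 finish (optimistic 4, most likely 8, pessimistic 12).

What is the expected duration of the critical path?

te_Task 1 = (1 + 4·5 + 15)/6 = 36/6 = 6
te_Task 2 = (5 + 4·10 + 15)/6 = 60/6 = 10
te_Task 3 = (10 + 4·14 + 24)/6 = 90/6 = 15
te_Task 4 = (6 + 4·8 + 10)/6 = 48/6 = 8
te_Task 5 = (1 + 4·7 + 13)/6 = 42/6 = 7
te_Task 6 = (13 + 4·14 + 15)/6 = 84/6 = 14
te_Task 7 = (2 + 4·3 + 4)/6 = 18/6 = 3
te_Task 8 = (4 + 4·8 + 12)/6 = 48/6 = 8

Forward pass:
ES_Task 1 = 0; EF_Task 1 = 6
ES_Task 2 = 6; EF_Task 2 = 6+10 = 16
ES_Task 3 = 6; EF_Task 3 = 6+15 = 21
ES_Task 4 = 6; EF_Task 4 = 6+8 = 14
ES_Task 5 = 6; EF_Task 5 = 6+7 = 13
ES_Task 6 = max(EF_Task 2=16, EF_Task 3=21) = 21; EF_Task 6 = 21+14 = 35
ES_Task 7 = max(EF_Task 2=16, EF_Task 4=14) = 16; EF_Task 7 = 16+3 = 19
ES_Task 8 = max(EF_Task 4=14, EF_Task 5=13, EF_Task 6=35, EF_Task 7=19) = 35; EF_Task 8 = 35+8 = 43
Expected project duration μ = 43 days. Critical path: Task 1 → Task 3 → Task 6 → Task 8.

43 days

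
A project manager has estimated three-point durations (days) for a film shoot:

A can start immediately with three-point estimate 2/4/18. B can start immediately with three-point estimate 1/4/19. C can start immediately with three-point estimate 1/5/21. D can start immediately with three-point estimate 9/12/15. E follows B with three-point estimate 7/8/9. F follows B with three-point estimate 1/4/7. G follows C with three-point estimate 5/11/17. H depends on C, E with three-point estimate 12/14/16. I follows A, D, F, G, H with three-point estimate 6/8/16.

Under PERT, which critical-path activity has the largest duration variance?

te_A = (2 + 4·4 + 18)/6 = 36/6 = 6; σ²_A = ((18−2)/6)² = 7.111
te_B = (1 + 4·4 + 19)/6 = 36/6 = 6; σ²_B = ((19−1)/6)² = 9.000
te_C = (1 + 4·5 + 21)/6 = 42/6 = 7; σ²_C = ((21−1)/6)² = 11.111
te_D = (9 + 4·12 + 15)/6 = 72/6 = 12; σ²_D = ((15−9)/6)² = 1.000
te_E = (7 + 4·8 + 9)/6 = 48/6 = 8; σ²_E = ((9−7)/6)² = 0.111
te_F = (1 + 4·4 + 7)/6 = 24/6 = 4; σ²_F = ((7−1)/6)² = 1.000
te_G = (5 + 4·11 + 17)/6 = 66/6 = 11; σ²_G = ((17−5)/6)² = 4.000
te_H = (12 + 4·14 + 16)/6 = 84/6 = 14; σ²_H = ((16−12)/6)² = 0.444
te_I = (6 + 4·8 + 16)/6 = 54/6 = 9; σ²_I = ((16−6)/6)² = 2.778

Forward pass:
ES_A = 0; EF_A = 6
ES_B = 0; EF_B = 6
ES_C = 0; EF_C = 7
ES_D = 0; EF_D = 12
ES_E = 6; EF_E = 6+8 = 14
ES_F = 6; EF_F = 6+4 = 10
ES_G = 7; EF_G = 7+11 = 18
ES_H = max(EF_C=7, EF_E=14) = 14; EF_H = 14+14 = 28
ES_I = max(EF_A=6, EF_D=12, EF_F=10, EF_G=18, EF_H=28) = 28; EF_I = 28+9 = 37
Expected project duration μ = 37 days. Critical path: B → E → H → I.

Variances on critical path: σ²_B=9.000, σ²_E=0.111, σ²_H=0.444, σ²_I=2.778.
Largest is σ²_B = 9.000.

B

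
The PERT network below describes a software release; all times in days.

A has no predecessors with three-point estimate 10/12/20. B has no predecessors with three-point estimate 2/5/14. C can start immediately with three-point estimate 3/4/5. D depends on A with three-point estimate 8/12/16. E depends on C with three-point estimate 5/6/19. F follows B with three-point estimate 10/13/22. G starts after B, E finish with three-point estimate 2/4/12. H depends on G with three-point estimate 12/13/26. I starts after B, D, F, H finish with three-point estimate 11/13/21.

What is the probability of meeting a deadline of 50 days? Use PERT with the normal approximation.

te_A = (10 + 4·12 + 20)/6 = 78/6 = 13; σ²_A = ((20−10)/6)² = 2.778
te_B = (2 + 4·5 + 14)/6 = 36/6 = 6; σ²_B = ((14−2)/6)² = 4.000
te_C = (3 + 4·4 + 5)/6 = 24/6 = 4; σ²_C = ((5−3)/6)² = 0.111
te_D = (8 + 4·12 + 16)/6 = 72/6 = 12; σ²_D = ((16−8)/6)² = 1.778
te_E = (5 + 4·6 + 19)/6 = 48/6 = 8; σ²_E = ((19−5)/6)² = 5.444
te_F = (10 + 4·13 + 22)/6 = 84/6 = 14; σ²_F = ((22−10)/6)² = 4.000
te_G = (2 + 4·4 + 12)/6 = 30/6 = 5; σ²_G = ((12−2)/6)² = 2.778
te_H = (12 + 4·13 + 26)/6 = 90/6 = 15; σ²_H = ((26−12)/6)² = 5.444
te_I = (11 + 4·13 + 21)/6 = 84/6 = 14; σ²_I = ((21−11)/6)² = 2.778

Forward pass:
ES_A = 0; EF_A = 13
ES_B = 0; EF_B = 6
ES_C = 0; EF_C = 4
ES_D = 13; EF_D = 13+12 = 25
ES_E = 4; EF_E = 4+8 = 12
ES_F = 6; EF_F = 6+14 = 20
ES_G = max(EF_B=6, EF_E=12) = 12; EF_G = 12+5 = 17
ES_H = 17; EF_H = 17+15 = 32
ES_I = max(EF_B=6, EF_D=25, EF_F=20, EF_H=32) = 32; EF_I = 32+14 = 46
Expected project duration μ = 46 days. Critical path: C → E → G → H → I.

Variance along critical path = 0.111 + 5.444 + 2.778 + 5.444 + 2.778 = 16.556; σ = √16.556 = 4.069 days.
Z = (50 − 46) / 4.069 = 0.983
P(T ≤ 50) = Φ(0.983) ≈ 0.837

0.837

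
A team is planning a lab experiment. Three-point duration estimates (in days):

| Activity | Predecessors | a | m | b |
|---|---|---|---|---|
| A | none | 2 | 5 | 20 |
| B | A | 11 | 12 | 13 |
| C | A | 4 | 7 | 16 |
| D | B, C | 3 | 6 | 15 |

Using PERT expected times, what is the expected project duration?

te_A = (2 + 4·5 + 20)/6 = 42/6 = 7
te_B = (11 + 4·12 + 13)/6 = 72/6 = 12
te_C = (4 + 4·7 + 16)/6 = 48/6 = 8
te_D = (3 + 4·6 + 15)/6 = 42/6 = 7

Forward pass:
ES_A = 0; EF_A = 7
ES_B = 7; EF_B = 7+12 = 19
ES_C = 7; EF_C = 7+8 = 15
ES_D = max(EF_B=19, EF_C=15) = 19; EF_D = 19+7 = 26
Expected project duration μ = 26 days. Critical path: A → B → D.

26 days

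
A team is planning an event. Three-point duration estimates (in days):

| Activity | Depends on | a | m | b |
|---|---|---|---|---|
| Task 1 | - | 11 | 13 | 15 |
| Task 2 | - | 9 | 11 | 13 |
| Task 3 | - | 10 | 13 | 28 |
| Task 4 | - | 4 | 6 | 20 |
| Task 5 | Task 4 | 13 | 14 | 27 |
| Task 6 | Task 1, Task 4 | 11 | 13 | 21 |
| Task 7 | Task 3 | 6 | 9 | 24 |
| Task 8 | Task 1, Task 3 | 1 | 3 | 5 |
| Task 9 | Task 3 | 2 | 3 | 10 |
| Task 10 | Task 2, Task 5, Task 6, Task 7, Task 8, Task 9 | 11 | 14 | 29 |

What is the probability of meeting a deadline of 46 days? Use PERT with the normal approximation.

te_Task 1 = (11 + 4·13 + 15)/6 = 78/6 = 13; σ²_Task 1 = ((15−11)/6)² = 0.444
te_Task 2 = (9 + 4·11 + 13)/6 = 66/6 = 11; σ²_Task 2 = ((13−9)/6)² = 0.444
te_Task 3 = (10 + 4·13 + 28)/6 = 90/6 = 15; σ²_Task 3 = ((28−10)/6)² = 9.000
te_Task 4 = (4 + 4·6 + 20)/6 = 48/6 = 8; σ²_Task 4 = ((20−4)/6)² = 7.111
te_Task 5 = (13 + 4·14 + 27)/6 = 96/6 = 16; σ²_Task 5 = ((27−13)/6)² = 5.444
te_Task 6 = (11 + 4·13 + 21)/6 = 84/6 = 14; σ²_Task 6 = ((21−11)/6)² = 2.778
te_Task 7 = (6 + 4·9 + 24)/6 = 66/6 = 11; σ²_Task 7 = ((24−6)/6)² = 9.000
te_Task 8 = (1 + 4·3 + 5)/6 = 18/6 = 3; σ²_Task 8 = ((5−1)/6)² = 0.444
te_Task 9 = (2 + 4·3 + 10)/6 = 24/6 = 4; σ²_Task 9 = ((10−2)/6)² = 1.778
te_Task 10 = (11 + 4·14 + 29)/6 = 96/6 = 16; σ²_Task 10 = ((29−11)/6)² = 9.000

Forward pass:
ES_Task 1 = 0; EF_Task 1 = 13
ES_Task 2 = 0; EF_Task 2 = 11
ES_Task 3 = 0; EF_Task 3 = 15
ES_Task 4 = 0; EF_Task 4 = 8
ES_Task 5 = 8; EF_Task 5 = 8+16 = 24
ES_Task 6 = max(EF_Task 1=13, EF_Task 4=8) = 13; EF_Task 6 = 13+14 = 27
ES_Task 7 = 15; EF_Task 7 = 15+11 = 26
ES_Task 8 = max(EF_Task 1=13, EF_Task 3=15) = 15; EF_Task 8 = 15+3 = 18
ES_Task 9 = 15; EF_Task 9 = 15+4 = 19
ES_Task 10 = max(EF_Task 2=11, EF_Task 5=24, EF_Task 6=27, EF_Task 7=26, EF_Task 8=18, EF_Task 9=19) = 27; EF_Task 10 = 27+16 = 43
Expected project duration μ = 43 days. Critical path: Task 1 → Task 6 → Task 10.

Variance along critical path = 0.444 + 2.778 + 9.000 = 12.222; σ = √12.222 = 3.496 days.
Z = (46 − 43) / 3.496 = 0.858
P(T ≤ 46) = Φ(0.858) ≈ 0.805

0.805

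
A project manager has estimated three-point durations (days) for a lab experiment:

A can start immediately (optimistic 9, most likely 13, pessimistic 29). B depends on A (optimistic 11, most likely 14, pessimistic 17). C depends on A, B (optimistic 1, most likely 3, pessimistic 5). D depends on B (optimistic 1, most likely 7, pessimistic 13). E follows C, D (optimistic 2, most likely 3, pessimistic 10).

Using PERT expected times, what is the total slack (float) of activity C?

4 days

te_A = (9 + 4·13 + 29)/6 = 90/6 = 15
te_B = (11 + 4·14 + 17)/6 = 84/6 = 14
te_C = (1 + 4·3 + 5)/6 = 18/6 = 3
te_D = (1 + 4·7 + 13)/6 = 42/6 = 7
te_E = (2 + 4·3 + 10)/6 = 24/6 = 4

Forward pass:
ES_A = 0; EF_A = 15
ES_B = 15; EF_B = 15+14 = 29
ES_C = max(EF_A=15, EF_B=29) = 29; EF_C = 29+3 = 32
ES_D = 29; EF_D = 29+7 = 36
ES_E = max(EF_C=32, EF_D=36) = 36; EF_E = 36+4 = 40
Expected project duration μ = 40 days. Critical path: A → B → D → E.

Backward pass:
LF_E = 40; LS_E = 40−4 = 36
LF_D = LS_E = 36; LS_D = 36−7 = 29
LF_C = LS_E = 36; LS_C = 36−3 = 33
LF_B = min(LS_C=33, LS_D=29) = 29; LS_B = 29−14 = 15
LF_A = min(LS_B=15, LS_C=33) = 15; LS_A = 15−15 = 0
Slack_C = LS_C − ES_C = 33 − 29 = 4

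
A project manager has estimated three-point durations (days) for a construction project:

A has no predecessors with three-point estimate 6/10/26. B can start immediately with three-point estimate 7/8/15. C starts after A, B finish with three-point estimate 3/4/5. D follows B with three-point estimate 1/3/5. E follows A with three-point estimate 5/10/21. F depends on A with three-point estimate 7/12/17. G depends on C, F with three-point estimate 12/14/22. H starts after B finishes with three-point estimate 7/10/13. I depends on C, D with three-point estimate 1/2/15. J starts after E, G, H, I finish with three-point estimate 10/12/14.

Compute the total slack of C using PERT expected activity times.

8 days

te_A = (6 + 4·10 + 26)/6 = 72/6 = 12
te_B = (7 + 4·8 + 15)/6 = 54/6 = 9
te_C = (3 + 4·4 + 5)/6 = 24/6 = 4
te_D = (1 + 4·3 + 5)/6 = 18/6 = 3
te_E = (5 + 4·10 + 21)/6 = 66/6 = 11
te_F = (7 + 4·12 + 17)/6 = 72/6 = 12
te_G = (12 + 4·14 + 22)/6 = 90/6 = 15
te_H = (7 + 4·10 + 13)/6 = 60/6 = 10
te_I = (1 + 4·2 + 15)/6 = 24/6 = 4
te_J = (10 + 4·12 + 14)/6 = 72/6 = 12

Forward pass:
ES_A = 0; EF_A = 12
ES_B = 0; EF_B = 9
ES_C = max(EF_A=12, EF_B=9) = 12; EF_C = 12+4 = 16
ES_D = 9; EF_D = 9+3 = 12
ES_E = 12; EF_E = 12+11 = 23
ES_F = 12; EF_F = 12+12 = 24
ES_G = max(EF_C=16, EF_F=24) = 24; EF_G = 24+15 = 39
ES_H = 9; EF_H = 9+10 = 19
ES_I = max(EF_C=16, EF_D=12) = 16; EF_I = 16+4 = 20
ES_J = max(EF_E=23, EF_G=39, EF_H=19, EF_I=20) = 39; EF_J = 39+12 = 51
Expected project duration μ = 51 days. Critical path: A → F → G → J.

Backward pass:
LF_J = 51; LS_J = 51−12 = 39
LF_I = LS_J = 39; LS_I = 39−4 = 35
LF_H = LS_J = 39; LS_H = 39−10 = 29
LF_G = LS_J = 39; LS_G = 39−15 = 24
LF_F = LS_G = 24; LS_F = 24−12 = 12
LF_E = LS_J = 39; LS_E = 39−11 = 28
LF_D = LS_I = 35; LS_D = 35−3 = 32
LF_C = min(LS_G=24, LS_I=35) = 24; LS_C = 24−4 = 20
LF_B = min(LS_C=20, LS_D=32, LS_H=29) = 20; LS_B = 20−9 = 11
LF_A = min(LS_C=20, LS_E=28, LS_F=12) = 12; LS_A = 12−12 = 0
Slack_C = LS_C − ES_C = 20 − 12 = 8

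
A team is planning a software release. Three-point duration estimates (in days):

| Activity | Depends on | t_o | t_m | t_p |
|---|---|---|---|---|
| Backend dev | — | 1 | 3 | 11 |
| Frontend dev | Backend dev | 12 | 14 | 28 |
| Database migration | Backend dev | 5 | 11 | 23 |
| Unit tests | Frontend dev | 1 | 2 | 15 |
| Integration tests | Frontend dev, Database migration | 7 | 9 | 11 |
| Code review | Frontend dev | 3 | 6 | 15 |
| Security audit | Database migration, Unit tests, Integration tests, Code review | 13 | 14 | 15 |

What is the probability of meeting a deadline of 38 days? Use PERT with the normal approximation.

0.061

te_Backend dev = (1 + 4·3 + 11)/6 = 24/6 = 4; σ²_Backend dev = ((11−1)/6)² = 2.778
te_Frontend dev = (12 + 4·14 + 28)/6 = 96/6 = 16; σ²_Frontend dev = ((28−12)/6)² = 7.111
te_Database migration = (5 + 4·11 + 23)/6 = 72/6 = 12; σ²_Database migration = ((23−5)/6)² = 9.000
te_Unit tests = (1 + 4·2 + 15)/6 = 24/6 = 4; σ²_Unit tests = ((15−1)/6)² = 5.444
te_Integration tests = (7 + 4·9 + 11)/6 = 54/6 = 9; σ²_Integration tests = ((11−7)/6)² = 0.444
te_Code review = (3 + 4·6 + 15)/6 = 42/6 = 7; σ²_Code review = ((15−3)/6)² = 4.000
te_Security audit = (13 + 4·14 + 15)/6 = 84/6 = 14; σ²_Security audit = ((15−13)/6)² = 0.111

Forward pass:
ES_Backend dev = 0; EF_Backend dev = 4
ES_Frontend dev = 4; EF_Frontend dev = 4+16 = 20
ES_Database migration = 4; EF_Database migration = 4+12 = 16
ES_Unit tests = 20; EF_Unit tests = 20+4 = 24
ES_Integration tests = max(EF_Frontend dev=20, EF_Database migration=16) = 20; EF_Integration tests = 20+9 = 29
ES_Code review = 20; EF_Code review = 20+7 = 27
ES_Security audit = max(EF_Database migration=16, EF_Unit tests=24, EF_Integration tests=29, EF_Code review=27) = 29; EF_Security audit = 29+14 = 43
Expected project duration μ = 43 days. Critical path: Backend dev → Frontend dev → Integration tests → Security audit.

Variance along critical path = 2.778 + 7.111 + 0.444 + 0.111 = 10.444; σ = √10.444 = 3.232 days.
Z = (38 − 43) / 3.232 = -1.547
P(T ≤ 38) = Φ(-1.547) ≈ 0.061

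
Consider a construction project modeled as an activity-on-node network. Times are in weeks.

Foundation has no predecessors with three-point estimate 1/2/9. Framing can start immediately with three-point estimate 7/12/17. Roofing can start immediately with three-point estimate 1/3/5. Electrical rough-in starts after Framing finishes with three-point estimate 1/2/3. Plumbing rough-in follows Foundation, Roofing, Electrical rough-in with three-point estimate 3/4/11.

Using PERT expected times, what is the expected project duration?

19 weeks

te_Foundation = (1 + 4·2 + 9)/6 = 18/6 = 3
te_Framing = (7 + 4·12 + 17)/6 = 72/6 = 12
te_Roofing = (1 + 4·3 + 5)/6 = 18/6 = 3
te_Electrical rough-in = (1 + 4·2 + 3)/6 = 12/6 = 2
te_Plumbing rough-in = (3 + 4·4 + 11)/6 = 30/6 = 5

Forward pass:
ES_Foundation = 0; EF_Foundation = 3
ES_Framing = 0; EF_Framing = 12
ES_Roofing = 0; EF_Roofing = 3
ES_Electrical rough-in = 12; EF_Electrical rough-in = 12+2 = 14
ES_Plumbing rough-in = max(EF_Foundation=3, EF_Roofing=3, EF_Electrical rough-in=14) = 14; EF_Plumbing rough-in = 14+5 = 19
Expected project duration μ = 19 weeks. Critical path: Framing → Electrical rough-in → Plumbing rough-in.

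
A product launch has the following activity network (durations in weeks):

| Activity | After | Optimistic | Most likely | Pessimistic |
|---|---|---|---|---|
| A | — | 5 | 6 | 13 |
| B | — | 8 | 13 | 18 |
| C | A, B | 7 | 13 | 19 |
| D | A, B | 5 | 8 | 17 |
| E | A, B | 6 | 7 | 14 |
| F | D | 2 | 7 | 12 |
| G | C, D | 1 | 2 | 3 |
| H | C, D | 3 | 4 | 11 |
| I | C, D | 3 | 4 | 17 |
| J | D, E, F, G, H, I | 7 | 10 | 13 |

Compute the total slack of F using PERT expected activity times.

te_A = (5 + 4·6 + 13)/6 = 42/6 = 7
te_B = (8 + 4·13 + 18)/6 = 78/6 = 13
te_C = (7 + 4·13 + 19)/6 = 78/6 = 13
te_D = (5 + 4·8 + 17)/6 = 54/6 = 9
te_E = (6 + 4·7 + 14)/6 = 48/6 = 8
te_F = (2 + 4·7 + 12)/6 = 42/6 = 7
te_G = (1 + 4·2 + 3)/6 = 12/6 = 2
te_H = (3 + 4·4 + 11)/6 = 30/6 = 5
te_I = (3 + 4·4 + 17)/6 = 36/6 = 6
te_J = (7 + 4·10 + 13)/6 = 60/6 = 10

Forward pass:
ES_A = 0; EF_A = 7
ES_B = 0; EF_B = 13
ES_C = max(EF_A=7, EF_B=13) = 13; EF_C = 13+13 = 26
ES_D = max(EF_A=7, EF_B=13) = 13; EF_D = 13+9 = 22
ES_E = max(EF_A=7, EF_B=13) = 13; EF_E = 13+8 = 21
ES_F = 22; EF_F = 22+7 = 29
ES_G = max(EF_C=26, EF_D=22) = 26; EF_G = 26+2 = 28
ES_H = max(EF_C=26, EF_D=22) = 26; EF_H = 26+5 = 31
ES_I = max(EF_C=26, EF_D=22) = 26; EF_I = 26+6 = 32
ES_J = max(EF_D=22, EF_E=21, EF_F=29, EF_G=28, EF_H=31, EF_I=32) = 32; EF_J = 32+10 = 42
Expected project duration μ = 42 weeks. Critical path: B → C → I → J.

Backward pass:
LF_J = 42; LS_J = 42−10 = 32
LF_I = LS_J = 32; LS_I = 32−6 = 26
LF_H = LS_J = 32; LS_H = 32−5 = 27
LF_G = LS_J = 32; LS_G = 32−2 = 30
LF_F = LS_J = 32; LS_F = 32−7 = 25
LF_E = LS_J = 32; LS_E = 32−8 = 24
LF_D = min(LS_F=25, LS_G=30, LS_H=27, LS_I=26, LS_J=32) = 25; LS_D = 25−9 = 16
LF_C = min(LS_G=30, LS_H=27, LS_I=26) = 26; LS_C = 26−13 = 13
LF_B = min(LS_C=13, LS_D=16, LS_E=24) = 13; LS_B = 13−13 = 0
LF_A = min(LS_C=13, LS_D=16, LS_E=24) = 13; LS_A = 13−7 = 6
Slack_F = LS_F − ES_F = 25 − 22 = 3

3 weeks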